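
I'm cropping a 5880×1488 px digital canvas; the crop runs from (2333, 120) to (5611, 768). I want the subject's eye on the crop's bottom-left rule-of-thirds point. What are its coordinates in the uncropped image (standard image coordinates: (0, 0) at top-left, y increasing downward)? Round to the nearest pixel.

(3426, 552)

Crop width = 5611 − 2333 = 3278 px; one third is 1092.67 px.
Crop height = 768 − 120 = 648 px; one third is 216.00 px.
The bottom-left point is one-third across and two-thirds down within the crop:
x = 2333 + 1 × 1092.67 ≈ 3426; y = 120 + 2 × 216.00 ≈ 552.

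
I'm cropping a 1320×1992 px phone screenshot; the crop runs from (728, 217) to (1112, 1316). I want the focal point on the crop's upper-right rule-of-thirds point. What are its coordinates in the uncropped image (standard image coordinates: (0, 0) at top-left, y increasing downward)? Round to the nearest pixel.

Crop width = 1112 − 728 = 384 px; one third is 128.00 px.
Crop height = 1316 − 217 = 1099 px; one third is 366.33 px.
The upper-right point is two-thirds across and one-third down within the crop:
x = 728 + 2 × 128.00 ≈ 984; y = 217 + 1 × 366.33 ≈ 583.

x = 984 px, y = 583 px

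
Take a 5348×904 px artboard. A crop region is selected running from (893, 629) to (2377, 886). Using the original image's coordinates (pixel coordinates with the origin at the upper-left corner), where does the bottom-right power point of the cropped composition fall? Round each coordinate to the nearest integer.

(1882, 800)

Crop width = 2377 − 893 = 1484 px; one third is 494.67 px.
Crop height = 886 − 629 = 257 px; one third is 85.67 px.
The bottom-right point is two-thirds across and two-thirds down within the crop:
x = 893 + 2 × 494.67 ≈ 1882; y = 629 + 2 × 85.67 ≈ 800.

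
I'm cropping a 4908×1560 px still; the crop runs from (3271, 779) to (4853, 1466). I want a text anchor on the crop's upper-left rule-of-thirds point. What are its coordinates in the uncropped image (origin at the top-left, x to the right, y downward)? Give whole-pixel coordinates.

(3798, 1008)

Crop width = 4853 − 3271 = 1582 px; one third is 527.33 px.
Crop height = 1466 − 779 = 687 px; one third is 229.00 px.
The upper-left point is one-third across and one-third down within the crop:
x = 3271 + 1 × 527.33 ≈ 3798; y = 779 + 1 × 229.00 ≈ 1008.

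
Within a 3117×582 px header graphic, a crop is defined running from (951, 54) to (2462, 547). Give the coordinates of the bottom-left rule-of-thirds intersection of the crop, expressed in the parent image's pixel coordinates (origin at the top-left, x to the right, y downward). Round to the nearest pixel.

x = 1455 px, y = 383 px

Crop width = 2462 − 951 = 1511 px; one third is 503.67 px.
Crop height = 547 − 54 = 493 px; one third is 164.33 px.
The bottom-left point is one-third across and two-thirds down within the crop:
x = 951 + 1 × 503.67 ≈ 1455; y = 54 + 2 × 164.33 ≈ 383.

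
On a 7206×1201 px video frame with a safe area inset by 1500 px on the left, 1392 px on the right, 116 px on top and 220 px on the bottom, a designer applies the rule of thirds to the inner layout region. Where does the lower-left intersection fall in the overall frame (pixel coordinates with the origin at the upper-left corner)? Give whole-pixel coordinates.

Content width = 7206 − 1500 − 1392 = 4314 px; content height = 1201 − 116 − 220 = 865 px.
Lower-left is one-third across and two-thirds down within the inner layout region.
x = 1500 + 1 × 4314/3 = 1500 + 1438.00 ≈ 2938
y = 116 + 2 × 865/3 = 116 + 576.67 ≈ 693

x = 2938 px, y = 693 px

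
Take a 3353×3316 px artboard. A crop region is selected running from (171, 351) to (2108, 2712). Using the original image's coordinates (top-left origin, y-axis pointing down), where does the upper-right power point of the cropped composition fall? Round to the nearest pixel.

Crop width = 2108 − 171 = 1937 px; one third is 645.67 px.
Crop height = 2712 − 351 = 2361 px; one third is 787.00 px.
The upper-right point is two-thirds across and one-third down within the crop:
x = 171 + 2 × 645.67 ≈ 1462; y = 351 + 1 × 787.00 ≈ 1138.

x = 1462 px, y = 1138 px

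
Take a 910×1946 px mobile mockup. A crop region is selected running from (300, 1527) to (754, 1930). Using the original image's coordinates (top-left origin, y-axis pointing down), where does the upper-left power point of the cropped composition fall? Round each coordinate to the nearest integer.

Crop width = 754 − 300 = 454 px; one third is 151.33 px.
Crop height = 1930 − 1527 = 403 px; one third is 134.33 px.
The upper-left point is one-third across and one-third down within the crop:
x = 300 + 1 × 151.33 ≈ 451; y = 1527 + 1 × 134.33 ≈ 1661.

x = 451 px, y = 1661 px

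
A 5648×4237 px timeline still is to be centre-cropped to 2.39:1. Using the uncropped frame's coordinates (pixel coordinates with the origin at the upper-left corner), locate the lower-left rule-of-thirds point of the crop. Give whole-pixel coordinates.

5648/4237 < 2.39/1, so the 2.39:1 crop keeps the full width 5648 and trims height to 5648 × 1/2.39 = 2363.18 px.
Top offset = (4237 − 2363.18)/2 = 936.91 px; left offset = 0.
Lower-left is one-third across and two-thirds down within the crop:
x = 0.00 + 1 × 5648.00/3 ≈ 1883; y = 936.91 + 2 × 2363.18/3 ≈ 2512.

(1883, 2512)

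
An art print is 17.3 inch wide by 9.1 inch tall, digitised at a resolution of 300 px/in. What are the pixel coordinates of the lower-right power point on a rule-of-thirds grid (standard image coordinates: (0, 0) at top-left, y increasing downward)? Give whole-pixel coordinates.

In pixels the canvas is 17.3 × 300 = 5190 wide and 9.1 × 300 = 2730 tall.
The lower-right point is two-thirds across and two-thirds down:
x = 2 × 5190/3 ≈ 3460; y = 2 × 2730/3 ≈ 1820.

(3460, 1820)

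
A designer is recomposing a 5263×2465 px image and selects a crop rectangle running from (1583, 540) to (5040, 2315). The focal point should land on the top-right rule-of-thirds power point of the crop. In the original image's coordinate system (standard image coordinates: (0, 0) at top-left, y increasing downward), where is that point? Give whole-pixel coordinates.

Crop width = 5040 − 1583 = 3457 px; one third is 1152.33 px.
Crop height = 2315 − 540 = 1775 px; one third is 591.67 px.
The top-right point is two-thirds across and one-third down within the crop:
x = 1583 + 2 × 1152.33 ≈ 3888; y = 540 + 1 × 591.67 ≈ 1132.

(3888, 1132)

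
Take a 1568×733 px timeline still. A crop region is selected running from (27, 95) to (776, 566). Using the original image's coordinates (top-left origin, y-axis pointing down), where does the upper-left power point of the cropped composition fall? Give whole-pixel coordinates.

Crop width = 776 − 27 = 749 px; one third is 249.67 px.
Crop height = 566 − 95 = 471 px; one third is 157.00 px.
The upper-left point is one-third across and one-third down within the crop:
x = 27 + 1 × 249.67 ≈ 277; y = 95 + 1 × 157.00 ≈ 252.

(277, 252)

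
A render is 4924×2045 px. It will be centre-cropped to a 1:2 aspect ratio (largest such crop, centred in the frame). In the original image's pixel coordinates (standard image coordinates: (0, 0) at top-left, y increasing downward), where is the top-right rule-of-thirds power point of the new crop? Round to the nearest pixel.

x = 2632 px, y = 682 px

4924/2045 > 1/2, so the 1:2 crop keeps the full height 2045 and trims width to 2045 × 1/2 = 1022.50 px.
Left offset = (4924 − 1022.50)/2 = 1950.75 px; top offset = 0.
Top-right is two-thirds across and one-third down within the crop:
x = 1950.75 + 2 × 1022.50/3 ≈ 2632; y = 0.00 + 1 × 2045.00/3 ≈ 682.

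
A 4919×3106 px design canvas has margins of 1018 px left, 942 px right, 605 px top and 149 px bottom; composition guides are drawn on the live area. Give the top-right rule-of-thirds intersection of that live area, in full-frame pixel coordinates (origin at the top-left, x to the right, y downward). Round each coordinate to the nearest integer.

x = 2991 px, y = 1389 px

Content width = 4919 − 1018 − 942 = 2959 px; content height = 3106 − 605 − 149 = 2352 px.
Top-right is two-thirds across and one-third down within the live area.
x = 1018 + 2 × 2959/3 = 1018 + 1972.67 ≈ 2991
y = 605 + 1 × 2352/3 = 605 + 784.00 ≈ 1389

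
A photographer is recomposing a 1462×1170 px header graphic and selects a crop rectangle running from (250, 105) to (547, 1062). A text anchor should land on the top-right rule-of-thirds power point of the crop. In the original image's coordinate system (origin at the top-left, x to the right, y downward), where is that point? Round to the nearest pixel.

Crop width = 547 − 250 = 297 px; one third is 99.00 px.
Crop height = 1062 − 105 = 957 px; one third is 319.00 px.
The top-right point is two-thirds across and one-third down within the crop:
x = 250 + 2 × 99.00 ≈ 448; y = 105 + 1 × 319.00 ≈ 424.

(448, 424)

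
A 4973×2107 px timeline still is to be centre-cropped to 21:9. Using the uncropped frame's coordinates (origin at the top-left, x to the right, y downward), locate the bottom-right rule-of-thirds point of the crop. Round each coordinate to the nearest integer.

4973/2107 > 21/9, so the 21:9 crop keeps the full height 2107 and trims width to 2107 × 21/9 = 4916.33 px.
Left offset = (4973 − 4916.33)/2 = 28.33 px; top offset = 0.
Bottom-right is two-thirds across and two-thirds down within the crop:
x = 28.33 + 2 × 4916.33/3 ≈ 3306; y = 0.00 + 2 × 2107.00/3 ≈ 1405.

x = 3306 px, y = 1405 px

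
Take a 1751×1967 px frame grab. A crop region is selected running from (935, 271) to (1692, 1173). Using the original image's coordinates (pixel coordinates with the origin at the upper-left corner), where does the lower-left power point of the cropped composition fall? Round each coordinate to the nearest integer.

Crop width = 1692 − 935 = 757 px; one third is 252.33 px.
Crop height = 1173 − 271 = 902 px; one third is 300.67 px.
The lower-left point is one-third across and two-thirds down within the crop:
x = 935 + 1 × 252.33 ≈ 1187; y = 271 + 2 × 300.67 ≈ 872.

(1187, 872)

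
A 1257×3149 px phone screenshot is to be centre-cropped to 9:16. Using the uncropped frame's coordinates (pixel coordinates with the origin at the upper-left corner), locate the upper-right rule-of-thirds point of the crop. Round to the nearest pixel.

x = 838 px, y = 1202 px

1257/3149 < 9/16, so the 9:16 crop keeps the full width 1257 and trims height to 1257 × 16/9 = 2234.67 px.
Top offset = (3149 − 2234.67)/2 = 457.17 px; left offset = 0.
Upper-right is two-thirds across and one-third down within the crop:
x = 0.00 + 2 × 1257.00/3 ≈ 838; y = 457.17 + 1 × 2234.67/3 ≈ 1202.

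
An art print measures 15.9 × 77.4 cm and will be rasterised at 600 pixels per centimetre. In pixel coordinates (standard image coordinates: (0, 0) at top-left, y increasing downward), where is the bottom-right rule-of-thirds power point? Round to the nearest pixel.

x = 6360 px, y = 30960 px

In pixels the canvas is 15.9 × 600 = 9540 wide and 77.4 × 600 = 46440 tall.
The bottom-right point is two-thirds across and two-thirds down:
x = 2 × 9540/3 ≈ 6360; y = 2 × 46440/3 ≈ 30960.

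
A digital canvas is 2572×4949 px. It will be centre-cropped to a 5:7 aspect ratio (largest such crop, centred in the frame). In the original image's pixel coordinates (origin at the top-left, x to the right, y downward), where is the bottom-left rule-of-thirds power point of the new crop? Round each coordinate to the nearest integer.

2572/4949 < 5/7, so the 5:7 crop keeps the full width 2572 and trims height to 2572 × 7/5 = 3600.80 px.
Top offset = (4949 − 3600.80)/2 = 674.10 px; left offset = 0.
Bottom-left is one-third across and two-thirds down within the crop:
x = 0.00 + 1 × 2572.00/3 ≈ 857; y = 674.10 + 2 × 3600.80/3 ≈ 3075.

x = 857 px, y = 3075 px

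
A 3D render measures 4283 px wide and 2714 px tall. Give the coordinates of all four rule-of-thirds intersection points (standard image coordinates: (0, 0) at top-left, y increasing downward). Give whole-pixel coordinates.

(1428, 905), (2855, 905), (1428, 1809), (2855, 1809)

One third of 4283 is 1427.67; one third of 2714 is 904.67.
Vertical third lines at x = 1428 and x = 2855; horizontal third lines at y = 905 and y = 1809.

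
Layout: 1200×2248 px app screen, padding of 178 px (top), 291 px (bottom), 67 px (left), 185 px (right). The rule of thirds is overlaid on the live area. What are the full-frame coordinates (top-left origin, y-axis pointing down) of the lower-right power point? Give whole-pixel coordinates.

x = 699 px, y = 1364 px

Content width = 1200 − 67 − 185 = 948 px; content height = 2248 − 178 − 291 = 1779 px.
Lower-right is two-thirds across and two-thirds down within the live area.
x = 67 + 2 × 948/3 = 67 + 632.00 ≈ 699
y = 178 + 2 × 1779/3 = 178 + 1186.00 ≈ 1364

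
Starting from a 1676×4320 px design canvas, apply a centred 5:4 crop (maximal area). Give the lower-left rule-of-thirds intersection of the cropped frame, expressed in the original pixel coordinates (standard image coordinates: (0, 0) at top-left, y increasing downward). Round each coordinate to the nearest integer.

1676/4320 < 5/4, so the 5:4 crop keeps the full width 1676 and trims height to 1676 × 4/5 = 1340.80 px.
Top offset = (4320 − 1340.80)/2 = 1489.60 px; left offset = 0.
Lower-left is one-third across and two-thirds down within the crop:
x = 0.00 + 1 × 1676.00/3 ≈ 559; y = 1489.60 + 2 × 1340.80/3 ≈ 2383.

(559, 2383)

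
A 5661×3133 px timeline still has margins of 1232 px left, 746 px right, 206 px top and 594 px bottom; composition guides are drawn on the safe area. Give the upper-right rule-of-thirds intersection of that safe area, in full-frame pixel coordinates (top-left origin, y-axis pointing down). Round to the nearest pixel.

Content width = 5661 − 1232 − 746 = 3683 px; content height = 3133 − 206 − 594 = 2333 px.
Upper-right is two-thirds across and one-third down within the safe area.
x = 1232 + 2 × 3683/3 = 1232 + 2455.33 ≈ 3687
y = 206 + 1 × 2333/3 = 206 + 777.67 ≈ 984

x = 3687 px, y = 984 px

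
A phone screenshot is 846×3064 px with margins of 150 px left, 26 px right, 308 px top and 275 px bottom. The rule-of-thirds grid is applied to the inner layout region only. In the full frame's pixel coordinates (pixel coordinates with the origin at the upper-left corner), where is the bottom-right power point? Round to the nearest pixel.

(597, 1962)

Content width = 846 − 150 − 26 = 670 px; content height = 3064 − 308 − 275 = 2481 px.
Bottom-right is two-thirds across and two-thirds down within the inner layout region.
x = 150 + 2 × 670/3 = 150 + 446.67 ≈ 597
y = 308 + 2 × 2481/3 = 308 + 1654.00 ≈ 1962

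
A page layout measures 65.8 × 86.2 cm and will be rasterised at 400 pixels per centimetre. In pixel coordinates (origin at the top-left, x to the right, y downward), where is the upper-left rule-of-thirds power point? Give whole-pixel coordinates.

x = 8773 px, y = 11493 px

In pixels the canvas is 65.8 × 400 = 26320 wide and 86.2 × 400 = 34480 tall.
The upper-left point is one-third across and one-third down:
x = 1 × 26320/3 ≈ 8773; y = 1 × 34480/3 ≈ 11493.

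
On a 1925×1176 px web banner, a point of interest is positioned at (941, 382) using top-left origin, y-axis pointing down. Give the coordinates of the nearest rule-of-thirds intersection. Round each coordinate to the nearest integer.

Third lines: x ∈ {642, 1283}, y ∈ {392, 784}.
941 is closer to x = 642; 382 is closer to y = 392.
So the nearest intersection is the upper-left power point.

(642, 392)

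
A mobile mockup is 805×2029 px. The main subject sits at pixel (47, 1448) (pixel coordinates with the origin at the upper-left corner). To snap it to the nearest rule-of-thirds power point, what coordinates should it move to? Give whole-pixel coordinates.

Third lines: x ∈ {268, 537}, y ∈ {676, 1353}.
47 is closer to x = 268; 1448 is closer to y = 1353.
So the nearest intersection is the lower-left power point.

(268, 1353)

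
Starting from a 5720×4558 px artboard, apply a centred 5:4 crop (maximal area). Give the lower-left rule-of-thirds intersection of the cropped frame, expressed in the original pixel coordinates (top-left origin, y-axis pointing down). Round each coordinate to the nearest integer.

5720/4558 > 5/4, so the 5:4 crop keeps the full height 4558 and trims width to 4558 × 5/4 = 5697.50 px.
Left offset = (5720 − 5697.50)/2 = 11.25 px; top offset = 0.
Lower-left is one-third across and two-thirds down within the crop:
x = 11.25 + 1 × 5697.50/3 ≈ 1910; y = 0.00 + 2 × 4558.00/3 ≈ 3039.

(1910, 3039)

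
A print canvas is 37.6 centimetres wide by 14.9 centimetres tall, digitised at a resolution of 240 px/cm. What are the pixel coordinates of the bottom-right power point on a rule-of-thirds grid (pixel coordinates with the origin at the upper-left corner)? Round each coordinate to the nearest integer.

(6016, 2384)

In pixels the canvas is 37.6 × 240 = 9024 wide and 14.9 × 240 = 3576 tall.
The bottom-right point is two-thirds across and two-thirds down:
x = 2 × 9024/3 ≈ 6016; y = 2 × 3576/3 ≈ 2384.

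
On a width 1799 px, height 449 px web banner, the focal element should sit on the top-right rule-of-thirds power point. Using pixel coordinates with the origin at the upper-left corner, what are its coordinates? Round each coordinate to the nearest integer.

The top-right point sits two-thirds of the way across and one-third of the way down.
x = 2 × 1799/3 ≈ 1199; y = 1 × 449/3 ≈ 150.

(1199, 150)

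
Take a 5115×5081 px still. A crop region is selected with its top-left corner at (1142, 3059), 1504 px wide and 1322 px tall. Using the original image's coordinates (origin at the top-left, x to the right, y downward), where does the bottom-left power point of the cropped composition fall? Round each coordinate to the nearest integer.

x = 1643 px, y = 3940 px

One third of the crop width 1504 is 501.33 px.
One third of the crop height 1322 is 440.67 px.
The bottom-left point is one-third across and two-thirds down within the crop:
x = 1142 + 1 × 501.33 ≈ 1643; y = 3059 + 2 × 440.67 ≈ 3940.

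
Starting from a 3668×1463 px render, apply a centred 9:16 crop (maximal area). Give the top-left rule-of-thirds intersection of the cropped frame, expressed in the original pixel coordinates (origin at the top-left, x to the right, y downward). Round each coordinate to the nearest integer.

x = 1697 px, y = 488 px

3668/1463 > 9/16, so the 9:16 crop keeps the full height 1463 and trims width to 1463 × 9/16 = 822.94 px.
Left offset = (3668 − 822.94)/2 = 1422.53 px; top offset = 0.
Top-left is one-third across and one-third down within the crop:
x = 1422.53 + 1 × 822.94/3 ≈ 1697; y = 0.00 + 1 × 1463.00/3 ≈ 488.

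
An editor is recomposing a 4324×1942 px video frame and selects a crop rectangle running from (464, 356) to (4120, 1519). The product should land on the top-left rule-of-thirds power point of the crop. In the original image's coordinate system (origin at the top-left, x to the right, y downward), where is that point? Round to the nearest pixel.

Crop width = 4120 − 464 = 3656 px; one third is 1218.67 px.
Crop height = 1519 − 356 = 1163 px; one third is 387.67 px.
The top-left point is one-third across and one-third down within the crop:
x = 464 + 1 × 1218.67 ≈ 1683; y = 356 + 1 × 387.67 ≈ 744.

(1683, 744)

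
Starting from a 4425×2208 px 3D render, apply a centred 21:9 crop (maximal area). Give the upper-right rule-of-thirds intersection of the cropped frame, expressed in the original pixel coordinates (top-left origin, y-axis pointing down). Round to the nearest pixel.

(2950, 788)

4425/2208 < 21/9, so the 21:9 crop keeps the full width 4425 and trims height to 4425 × 9/21 = 1896.43 px.
Top offset = (2208 − 1896.43)/2 = 155.79 px; left offset = 0.
Upper-right is two-thirds across and one-third down within the crop:
x = 0.00 + 2 × 4425.00/3 ≈ 2950; y = 155.79 + 1 × 1896.43/3 ≈ 788.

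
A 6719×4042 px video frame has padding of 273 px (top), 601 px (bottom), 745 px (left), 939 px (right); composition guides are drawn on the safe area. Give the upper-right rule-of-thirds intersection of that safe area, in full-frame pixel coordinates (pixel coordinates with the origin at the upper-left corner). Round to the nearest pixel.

(4102, 1329)

Content width = 6719 − 745 − 939 = 5035 px; content height = 4042 − 273 − 601 = 3168 px.
Upper-right is two-thirds across and one-third down within the safe area.
x = 745 + 2 × 5035/3 = 745 + 3356.67 ≈ 4102
y = 273 + 1 × 3168/3 = 273 + 1056.00 ≈ 1329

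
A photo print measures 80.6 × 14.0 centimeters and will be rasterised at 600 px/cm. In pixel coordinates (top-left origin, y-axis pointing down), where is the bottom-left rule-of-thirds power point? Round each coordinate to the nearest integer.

In pixels the canvas is 80.6 × 600 = 48360 wide and 14.0 × 600 = 8400 tall.
The bottom-left point is one-third across and two-thirds down:
x = 1 × 48360/3 ≈ 16120; y = 2 × 8400/3 ≈ 5600.

x = 16120 px, y = 5600 px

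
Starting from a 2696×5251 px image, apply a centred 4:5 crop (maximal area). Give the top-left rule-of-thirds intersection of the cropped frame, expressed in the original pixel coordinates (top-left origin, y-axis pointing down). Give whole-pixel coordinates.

2696/5251 < 4/5, so the 4:5 crop keeps the full width 2696 and trims height to 2696 × 5/4 = 3370.00 px.
Top offset = (5251 − 3370.00)/2 = 940.50 px; left offset = 0.
Top-left is one-third across and one-third down within the crop:
x = 0.00 + 1 × 2696.00/3 ≈ 899; y = 940.50 + 1 × 3370.00/3 ≈ 2064.

(899, 2064)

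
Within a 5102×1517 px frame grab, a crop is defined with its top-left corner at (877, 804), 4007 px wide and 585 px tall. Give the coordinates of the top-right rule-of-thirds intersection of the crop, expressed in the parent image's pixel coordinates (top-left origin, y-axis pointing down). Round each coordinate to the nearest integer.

x = 3548 px, y = 999 px

One third of the crop width 4007 is 1335.67 px.
One third of the crop height 585 is 195.00 px.
The top-right point is two-thirds across and one-third down within the crop:
x = 877 + 2 × 1335.67 ≈ 3548; y = 804 + 1 × 195.00 ≈ 999.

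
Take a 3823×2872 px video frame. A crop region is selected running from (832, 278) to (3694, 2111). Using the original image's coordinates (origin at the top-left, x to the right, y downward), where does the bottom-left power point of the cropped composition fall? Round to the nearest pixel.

Crop width = 3694 − 832 = 2862 px; one third is 954.00 px.
Crop height = 2111 − 278 = 1833 px; one third is 611.00 px.
The bottom-left point is one-third across and two-thirds down within the crop:
x = 832 + 1 × 954.00 ≈ 1786; y = 278 + 2 × 611.00 ≈ 1500.

(1786, 1500)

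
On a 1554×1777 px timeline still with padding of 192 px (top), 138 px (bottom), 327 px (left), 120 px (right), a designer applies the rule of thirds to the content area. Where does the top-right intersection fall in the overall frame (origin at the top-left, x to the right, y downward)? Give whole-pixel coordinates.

x = 1065 px, y = 674 px

Content width = 1554 − 327 − 120 = 1107 px; content height = 1777 − 192 − 138 = 1447 px.
Top-right is two-thirds across and one-third down within the content area.
x = 327 + 2 × 1107/3 = 327 + 738.00 ≈ 1065
y = 192 + 1 × 1447/3 = 192 + 482.33 ≈ 674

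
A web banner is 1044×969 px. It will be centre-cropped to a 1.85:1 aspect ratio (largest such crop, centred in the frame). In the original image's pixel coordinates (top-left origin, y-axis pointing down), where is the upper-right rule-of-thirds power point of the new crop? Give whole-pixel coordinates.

1044/969 < 1.85/1, so the 1.85:1 crop keeps the full width 1044 and trims height to 1044 × 1/1.85 = 564.32 px.
Top offset = (969 − 564.32)/2 = 202.34 px; left offset = 0.
Upper-right is two-thirds across and one-third down within the crop:
x = 0.00 + 2 × 1044.00/3 ≈ 696; y = 202.34 + 1 × 564.32/3 ≈ 390.

x = 696 px, y = 390 px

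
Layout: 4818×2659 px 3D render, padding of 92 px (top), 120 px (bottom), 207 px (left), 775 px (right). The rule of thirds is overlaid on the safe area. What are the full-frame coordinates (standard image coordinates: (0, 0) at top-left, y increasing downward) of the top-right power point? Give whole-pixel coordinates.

Content width = 4818 − 207 − 775 = 3836 px; content height = 2659 − 92 − 120 = 2447 px.
Top-right is two-thirds across and one-third down within the safe area.
x = 207 + 2 × 3836/3 = 207 + 2557.33 ≈ 2764
y = 92 + 1 × 2447/3 = 92 + 815.67 ≈ 908

x = 2764 px, y = 908 px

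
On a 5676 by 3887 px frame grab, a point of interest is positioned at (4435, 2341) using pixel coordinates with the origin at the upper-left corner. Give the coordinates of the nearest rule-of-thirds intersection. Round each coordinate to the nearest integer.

Third lines: x ∈ {1892, 3784}, y ∈ {1296, 2591}.
4435 is closer to x = 3784; 2341 is closer to y = 2591.
So the nearest intersection is the lower-right power point.

x = 3784 px, y = 2591 px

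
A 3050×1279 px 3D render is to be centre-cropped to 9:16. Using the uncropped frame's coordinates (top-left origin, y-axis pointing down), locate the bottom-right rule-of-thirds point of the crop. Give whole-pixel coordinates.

(1645, 853)

3050/1279 > 9/16, so the 9:16 crop keeps the full height 1279 and trims width to 1279 × 9/16 = 719.44 px.
Left offset = (3050 − 719.44)/2 = 1165.28 px; top offset = 0.
Bottom-right is two-thirds across and two-thirds down within the crop:
x = 1165.28 + 2 × 719.44/3 ≈ 1645; y = 0.00 + 2 × 1279.00/3 ≈ 853.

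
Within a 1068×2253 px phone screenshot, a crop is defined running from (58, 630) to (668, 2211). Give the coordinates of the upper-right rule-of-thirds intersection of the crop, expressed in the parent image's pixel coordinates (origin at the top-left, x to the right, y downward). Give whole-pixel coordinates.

(465, 1157)

Crop width = 668 − 58 = 610 px; one third is 203.33 px.
Crop height = 2211 − 630 = 1581 px; one third is 527.00 px.
The upper-right point is two-thirds across and one-third down within the crop:
x = 58 + 2 × 203.33 ≈ 465; y = 630 + 1 × 527.00 ≈ 1157.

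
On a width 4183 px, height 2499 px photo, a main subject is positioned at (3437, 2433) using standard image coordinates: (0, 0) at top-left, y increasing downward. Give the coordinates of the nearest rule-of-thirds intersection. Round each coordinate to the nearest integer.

x = 2789 px, y = 1666 px

Third lines: x ∈ {1394, 2789}, y ∈ {833, 1666}.
3437 is closer to x = 2789; 2433 is closer to y = 1666.
So the nearest intersection is the lower-right power point.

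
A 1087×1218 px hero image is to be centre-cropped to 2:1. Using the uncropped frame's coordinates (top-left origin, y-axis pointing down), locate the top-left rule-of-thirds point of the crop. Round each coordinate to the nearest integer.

1087/1218 < 2/1, so the 2:1 crop keeps the full width 1087 and trims height to 1087 × 1/2 = 543.50 px.
Top offset = (1218 − 543.50)/2 = 337.25 px; left offset = 0.
Top-left is one-third across and one-third down within the crop:
x = 0.00 + 1 × 1087.00/3 ≈ 362; y = 337.25 + 1 × 543.50/3 ≈ 518.

(362, 518)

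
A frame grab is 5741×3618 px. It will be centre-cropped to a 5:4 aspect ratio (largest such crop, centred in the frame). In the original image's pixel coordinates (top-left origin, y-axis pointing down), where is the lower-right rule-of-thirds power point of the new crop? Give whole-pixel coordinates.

5741/3618 > 5/4, so the 5:4 crop keeps the full height 3618 and trims width to 3618 × 5/4 = 4522.50 px.
Left offset = (5741 − 4522.50)/2 = 609.25 px; top offset = 0.
Lower-right is two-thirds across and two-thirds down within the crop:
x = 609.25 + 2 × 4522.50/3 ≈ 3624; y = 0.00 + 2 × 3618.00/3 ≈ 2412.

(3624, 2412)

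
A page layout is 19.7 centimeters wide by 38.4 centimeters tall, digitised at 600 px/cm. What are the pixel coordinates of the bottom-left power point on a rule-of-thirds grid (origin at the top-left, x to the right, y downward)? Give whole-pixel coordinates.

In pixels the canvas is 19.7 × 600 = 11820 wide and 38.4 × 600 = 23040 tall.
The bottom-left point is one-third across and two-thirds down:
x = 1 × 11820/3 ≈ 3940; y = 2 × 23040/3 ≈ 15360.

(3940, 15360)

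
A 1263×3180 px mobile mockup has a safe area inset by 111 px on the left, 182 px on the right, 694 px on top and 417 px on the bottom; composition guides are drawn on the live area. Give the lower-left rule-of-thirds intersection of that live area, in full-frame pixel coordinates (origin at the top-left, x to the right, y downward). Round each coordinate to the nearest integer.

Content width = 1263 − 111 − 182 = 970 px; content height = 3180 − 694 − 417 = 2069 px.
Lower-left is one-third across and two-thirds down within the live area.
x = 111 + 1 × 970/3 = 111 + 323.33 ≈ 434
y = 694 + 2 × 2069/3 = 694 + 1379.33 ≈ 2073

x = 434 px, y = 2073 px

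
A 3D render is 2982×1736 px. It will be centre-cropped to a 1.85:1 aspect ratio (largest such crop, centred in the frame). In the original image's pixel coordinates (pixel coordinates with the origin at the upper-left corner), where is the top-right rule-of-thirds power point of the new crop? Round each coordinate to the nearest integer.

2982/1736 < 1.85/1, so the 1.85:1 crop keeps the full width 2982 and trims height to 2982 × 1/1.85 = 1611.89 px.
Top offset = (1736 − 1611.89)/2 = 62.05 px; left offset = 0.
Top-right is two-thirds across and one-third down within the crop:
x = 0.00 + 2 × 2982.00/3 ≈ 1988; y = 62.05 + 1 × 1611.89/3 ≈ 599.

(1988, 599)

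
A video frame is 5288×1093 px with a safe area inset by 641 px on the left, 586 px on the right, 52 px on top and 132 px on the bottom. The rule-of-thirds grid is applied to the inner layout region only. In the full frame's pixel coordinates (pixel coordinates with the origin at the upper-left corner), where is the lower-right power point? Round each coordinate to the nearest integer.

(3348, 658)

Content width = 5288 − 641 − 586 = 4061 px; content height = 1093 − 52 − 132 = 909 px.
Lower-right is two-thirds across and two-thirds down within the inner layout region.
x = 641 + 2 × 4061/3 = 641 + 2707.33 ≈ 3348
y = 52 + 2 × 909/3 = 52 + 606.00 ≈ 658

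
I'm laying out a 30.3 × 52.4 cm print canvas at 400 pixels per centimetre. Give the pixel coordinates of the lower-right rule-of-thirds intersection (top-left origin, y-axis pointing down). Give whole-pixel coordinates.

x = 8080 px, y = 13973 px

In pixels the canvas is 30.3 × 400 = 12120 wide and 52.4 × 400 = 20960 tall.
The lower-right point is two-thirds across and two-thirds down:
x = 2 × 12120/3 ≈ 8080; y = 2 × 20960/3 ≈ 13973.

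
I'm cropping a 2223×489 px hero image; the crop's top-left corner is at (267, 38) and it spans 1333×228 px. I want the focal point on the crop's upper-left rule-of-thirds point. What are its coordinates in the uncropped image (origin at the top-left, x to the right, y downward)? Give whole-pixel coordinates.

x = 711 px, y = 114 px

One third of the crop width 1333 is 444.33 px.
One third of the crop height 228 is 76.00 px.
The upper-left point is one-third across and one-third down within the crop:
x = 267 + 1 × 444.33 ≈ 711; y = 38 + 1 × 76.00 ≈ 114.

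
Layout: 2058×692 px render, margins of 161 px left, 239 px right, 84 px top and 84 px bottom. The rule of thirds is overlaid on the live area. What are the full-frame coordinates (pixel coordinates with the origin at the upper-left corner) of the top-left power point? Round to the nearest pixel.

Content width = 2058 − 161 − 239 = 1658 px; content height = 692 − 84 − 84 = 524 px.
Top-left is one-third across and one-third down within the live area.
x = 161 + 1 × 1658/3 = 161 + 552.67 ≈ 714
y = 84 + 1 × 524/3 = 84 + 174.67 ≈ 259

x = 714 px, y = 259 px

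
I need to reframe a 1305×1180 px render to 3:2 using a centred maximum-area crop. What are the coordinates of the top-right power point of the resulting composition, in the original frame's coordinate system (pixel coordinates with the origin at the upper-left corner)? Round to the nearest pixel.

(870, 445)

1305/1180 < 3/2, so the 3:2 crop keeps the full width 1305 and trims height to 1305 × 2/3 = 870.00 px.
Top offset = (1180 − 870.00)/2 = 155.00 px; left offset = 0.
Top-right is two-thirds across and one-third down within the crop:
x = 0.00 + 2 × 1305.00/3 ≈ 870; y = 155.00 + 1 × 870.00/3 ≈ 445.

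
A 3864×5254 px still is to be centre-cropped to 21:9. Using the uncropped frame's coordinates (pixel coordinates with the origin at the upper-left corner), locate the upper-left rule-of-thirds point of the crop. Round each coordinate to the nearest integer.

3864/5254 < 21/9, so the 21:9 crop keeps the full width 3864 and trims height to 3864 × 9/21 = 1656.00 px.
Top offset = (5254 − 1656.00)/2 = 1799.00 px; left offset = 0.
Upper-left is one-third across and one-third down within the crop:
x = 0.00 + 1 × 3864.00/3 ≈ 1288; y = 1799.00 + 1 × 1656.00/3 ≈ 2351.

x = 1288 px, y = 2351 px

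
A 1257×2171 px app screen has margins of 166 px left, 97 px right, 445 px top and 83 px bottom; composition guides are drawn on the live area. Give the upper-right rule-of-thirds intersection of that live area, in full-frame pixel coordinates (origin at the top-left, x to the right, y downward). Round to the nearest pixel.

Content width = 1257 − 166 − 97 = 994 px; content height = 2171 − 445 − 83 = 1643 px.
Upper-right is two-thirds across and one-third down within the live area.
x = 166 + 2 × 994/3 = 166 + 662.67 ≈ 829
y = 445 + 1 × 1643/3 = 445 + 547.67 ≈ 993

x = 829 px, y = 993 px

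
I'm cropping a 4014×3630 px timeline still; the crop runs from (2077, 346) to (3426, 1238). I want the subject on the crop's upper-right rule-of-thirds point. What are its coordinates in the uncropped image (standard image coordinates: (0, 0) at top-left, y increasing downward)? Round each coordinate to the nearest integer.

Crop width = 3426 − 2077 = 1349 px; one third is 449.67 px.
Crop height = 1238 − 346 = 892 px; one third is 297.33 px.
The upper-right point is two-thirds across and one-third down within the crop:
x = 2077 + 2 × 449.67 ≈ 2976; y = 346 + 1 × 297.33 ≈ 643.

(2976, 643)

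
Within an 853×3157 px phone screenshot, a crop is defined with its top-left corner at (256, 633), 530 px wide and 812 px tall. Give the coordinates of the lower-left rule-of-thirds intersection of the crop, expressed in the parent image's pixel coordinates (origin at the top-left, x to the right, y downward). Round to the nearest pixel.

One third of the crop width 530 is 176.67 px.
One third of the crop height 812 is 270.67 px.
The lower-left point is one-third across and two-thirds down within the crop:
x = 256 + 1 × 176.67 ≈ 433; y = 633 + 2 × 270.67 ≈ 1174.

(433, 1174)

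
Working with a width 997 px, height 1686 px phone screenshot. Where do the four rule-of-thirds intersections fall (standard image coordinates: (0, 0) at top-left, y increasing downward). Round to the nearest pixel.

One third of 997 is 332.33; one third of 1686 is 562.
Vertical third lines at x = 332 and x = 665; horizontal third lines at y = 562 and y = 1124.

(332, 562), (665, 562), (332, 1124), (665, 1124)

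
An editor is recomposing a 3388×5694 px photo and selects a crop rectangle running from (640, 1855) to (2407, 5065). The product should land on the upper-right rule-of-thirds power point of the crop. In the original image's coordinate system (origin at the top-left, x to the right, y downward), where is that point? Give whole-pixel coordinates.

Crop width = 2407 − 640 = 1767 px; one third is 589.00 px.
Crop height = 5065 − 1855 = 3210 px; one third is 1070.00 px.
The upper-right point is two-thirds across and one-third down within the crop:
x = 640 + 2 × 589.00 ≈ 1818; y = 1855 + 1 × 1070.00 ≈ 2925.

x = 1818 px, y = 2925 px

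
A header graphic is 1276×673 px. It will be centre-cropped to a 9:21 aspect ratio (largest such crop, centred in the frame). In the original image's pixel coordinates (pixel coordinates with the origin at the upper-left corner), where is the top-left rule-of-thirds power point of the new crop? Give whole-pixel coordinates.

1276/673 > 9/21, so the 9:21 crop keeps the full height 673 and trims width to 673 × 9/21 = 288.43 px.
Left offset = (1276 − 288.43)/2 = 493.79 px; top offset = 0.
Top-left is one-third across and one-third down within the crop:
x = 493.79 + 1 × 288.43/3 ≈ 590; y = 0.00 + 1 × 673.00/3 ≈ 224.

(590, 224)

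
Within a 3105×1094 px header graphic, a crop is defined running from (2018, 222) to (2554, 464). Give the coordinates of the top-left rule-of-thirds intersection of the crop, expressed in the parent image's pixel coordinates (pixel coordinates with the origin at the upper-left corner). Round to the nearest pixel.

Crop width = 2554 − 2018 = 536 px; one third is 178.67 px.
Crop height = 464 − 222 = 242 px; one third is 80.67 px.
The top-left point is one-third across and one-third down within the crop:
x = 2018 + 1 × 178.67 ≈ 2197; y = 222 + 1 × 80.67 ≈ 303.

(2197, 303)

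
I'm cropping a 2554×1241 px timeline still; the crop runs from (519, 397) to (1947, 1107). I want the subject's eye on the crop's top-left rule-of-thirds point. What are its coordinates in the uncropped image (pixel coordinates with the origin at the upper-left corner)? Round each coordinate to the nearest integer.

(995, 634)

Crop width = 1947 − 519 = 1428 px; one third is 476.00 px.
Crop height = 1107 − 397 = 710 px; one third is 236.67 px.
The top-left point is one-third across and one-third down within the crop:
x = 519 + 1 × 476.00 ≈ 995; y = 397 + 1 × 236.67 ≈ 634.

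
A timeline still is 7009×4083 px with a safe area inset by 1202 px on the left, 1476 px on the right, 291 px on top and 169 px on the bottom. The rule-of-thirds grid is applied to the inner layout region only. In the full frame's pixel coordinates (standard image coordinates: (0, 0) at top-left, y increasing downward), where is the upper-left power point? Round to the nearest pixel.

Content width = 7009 − 1202 − 1476 = 4331 px; content height = 4083 − 291 − 169 = 3623 px.
Upper-left is one-third across and one-third down within the inner layout region.
x = 1202 + 1 × 4331/3 = 1202 + 1443.67 ≈ 2646
y = 291 + 1 × 3623/3 = 291 + 1207.67 ≈ 1499

x = 2646 px, y = 1499 px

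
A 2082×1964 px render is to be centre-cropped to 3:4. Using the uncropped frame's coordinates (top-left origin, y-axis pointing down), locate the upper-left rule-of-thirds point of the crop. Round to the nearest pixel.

2082/1964 > 3/4, so the 3:4 crop keeps the full height 1964 and trims width to 1964 × 3/4 = 1473.00 px.
Left offset = (2082 − 1473.00)/2 = 304.50 px; top offset = 0.
Upper-left is one-third across and one-third down within the crop:
x = 304.50 + 1 × 1473.00/3 ≈ 796; y = 0.00 + 1 × 1964.00/3 ≈ 655.

x = 796 px, y = 655 px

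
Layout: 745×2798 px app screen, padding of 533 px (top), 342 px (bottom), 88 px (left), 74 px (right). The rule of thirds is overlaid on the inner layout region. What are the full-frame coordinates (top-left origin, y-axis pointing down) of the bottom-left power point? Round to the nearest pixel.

(282, 1815)

Content width = 745 − 88 − 74 = 583 px; content height = 2798 − 533 − 342 = 1923 px.
Bottom-left is one-third across and two-thirds down within the inner layout region.
x = 88 + 1 × 583/3 = 88 + 194.33 ≈ 282
y = 533 + 2 × 1923/3 = 533 + 1282.00 ≈ 1815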